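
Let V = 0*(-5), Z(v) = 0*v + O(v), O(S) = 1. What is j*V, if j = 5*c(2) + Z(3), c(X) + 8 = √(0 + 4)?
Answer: 0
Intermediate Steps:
c(X) = -6 (c(X) = -8 + √(0 + 4) = -8 + √4 = -8 + 2 = -6)
Z(v) = 1 (Z(v) = 0*v + 1 = 0 + 1 = 1)
V = 0
j = -29 (j = 5*(-6) + 1 = -30 + 1 = -29)
j*V = -29*0 = 0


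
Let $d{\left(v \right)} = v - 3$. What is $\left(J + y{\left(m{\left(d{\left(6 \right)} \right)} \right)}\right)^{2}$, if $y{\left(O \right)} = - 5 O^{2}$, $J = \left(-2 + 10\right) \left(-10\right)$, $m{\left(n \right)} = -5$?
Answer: $42025$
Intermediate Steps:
$d{\left(v \right)} = -3 + v$
$J = -80$ ($J = 8 \left(-10\right) = -80$)
$\left(J + y{\left(m{\left(d{\left(6 \right)} \right)} \right)}\right)^{2} = \left(-80 - 5 \left(-5\right)^{2}\right)^{2} = \left(-80 - 125\right)^{2} = \left(-205\right)^{2} = 42025$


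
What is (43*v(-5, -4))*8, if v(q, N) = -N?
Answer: 1376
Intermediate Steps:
(43*v(-5, -4))*8 = (43*(-1*(-4)))*8 = (43*4)*8 = 172*8 = 1376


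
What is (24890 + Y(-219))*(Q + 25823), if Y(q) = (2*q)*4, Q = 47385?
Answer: 1693886704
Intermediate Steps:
Y(q) = 8*q
(24890 + Y(-219))*(Q + 25823) = (24890 + 8*(-219))*(47385 + 25823) = (24890 - 1752)*73208 = 23138*73208 = 1693886704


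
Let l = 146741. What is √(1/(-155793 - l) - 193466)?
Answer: I*√17707327982069230/302534 ≈ 439.85*I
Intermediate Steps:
√(1/(-155793 - l) - 193466) = √(1/(-155793 - 1*146741) - 193466) = √(1/(-155793 - 146741) - 193466) = √(1/(-302534) - 193466) = √(-1/302534 - 193466) = √(-58530042845/302534) = I*√17707327982069230/302534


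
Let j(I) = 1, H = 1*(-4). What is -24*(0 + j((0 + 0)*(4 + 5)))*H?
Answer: 96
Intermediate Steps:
H = -4
-24*(0 + j((0 + 0)*(4 + 5)))*H = -24*(0 + 1)*(-4) = -24*(-4) = 96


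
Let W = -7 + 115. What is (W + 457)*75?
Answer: 42375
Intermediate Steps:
W = 108
(W + 457)*75 = (108 + 457)*75 = 565*75 = 42375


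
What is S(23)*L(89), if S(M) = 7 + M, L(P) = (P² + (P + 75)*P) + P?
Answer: 678180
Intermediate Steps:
L(P) = P + P² + P*(75 + P) (L(P) = (P² + (75 + P)*P) + P = (P² + P*(75 + P)) + P = P + P² + P*(75 + P))
S(23)*L(89) = (7 + 23)*(2*89*(38 + 89)) = 30*(2*89*127) = 30*22606 = 678180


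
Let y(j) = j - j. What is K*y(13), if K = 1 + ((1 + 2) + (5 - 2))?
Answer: 0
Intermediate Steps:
y(j) = 0
K = 7 (K = 1 + (3 + 3) = 1 + 6 = 7)
K*y(13) = 7*0 = 0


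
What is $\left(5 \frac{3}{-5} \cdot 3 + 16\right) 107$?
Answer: $749$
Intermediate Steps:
$\left(5 \frac{3}{-5} \cdot 3 + 16\right) 107 = \left(5 \cdot 3 \left(- \frac{1}{5}\right) 3 + 16\right) 107 = \left(5 \left(- \frac{3}{5}\right) 3 + 16\right) 107 = \left(\left(-3\right) 3 + 16\right) 107 = \left(-9 + 16\right) 107 = 7 \cdot 107 = 749$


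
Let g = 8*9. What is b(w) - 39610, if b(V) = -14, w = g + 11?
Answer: -39624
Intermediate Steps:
g = 72
w = 83 (w = 72 + 11 = 83)
b(w) - 39610 = -14 - 39610 = -39624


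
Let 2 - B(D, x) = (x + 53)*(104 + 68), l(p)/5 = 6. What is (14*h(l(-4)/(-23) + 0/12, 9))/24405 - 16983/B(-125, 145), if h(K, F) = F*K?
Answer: 626939235/1274334734 ≈ 0.49197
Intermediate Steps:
l(p) = 30 (l(p) = 5*6 = 30)
B(D, x) = -9114 - 172*x (B(D, x) = 2 - (x + 53)*(104 + 68) = 2 - (53 + x)*172 = 2 - (9116 + 172*x) = 2 + (-9116 - 172*x) = -9114 - 172*x)
(14*h(l(-4)/(-23) + 0/12, 9))/24405 - 16983/B(-125, 145) = (14*(9*(30/(-23) + 0/12)))/24405 - 16983/(-9114 - 172*145) = (14*(9*(30*(-1/23) + 0*(1/12))))*(1/24405) - 16983/(-9114 - 24940) = (14*(9*(-30/23 + 0)))*(1/24405) - 16983/(-34054) = (14*(9*(-30/23)))*(1/24405) - 16983*(-1/34054) = (14*(-270/23))*(1/24405) + 16983/34054 = -3780/23*1/24405 + 16983/34054 = -252/37421 + 16983/34054 = 626939235/1274334734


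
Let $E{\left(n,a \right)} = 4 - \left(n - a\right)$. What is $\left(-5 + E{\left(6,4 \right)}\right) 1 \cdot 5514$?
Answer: $-16542$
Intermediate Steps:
$E{\left(n,a \right)} = 4 + a - n$ ($E{\left(n,a \right)} = 4 + \left(a - n\right) = 4 + a - n$)
$\left(-5 + E{\left(6,4 \right)}\right) 1 \cdot 5514 = \left(-5 + \left(4 + 4 - 6\right)\right) 1 \cdot 5514 = \left(-5 + 2\right) 1 \cdot 5514 = \left(-3\right) 1 \cdot 5514 = \left(-3\right) 5514 = -16542$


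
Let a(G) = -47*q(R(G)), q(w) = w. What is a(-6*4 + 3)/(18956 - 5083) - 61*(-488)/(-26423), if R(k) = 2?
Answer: -415455226/366566279 ≈ -1.1334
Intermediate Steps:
a(G) = -94 (a(G) = -47*2 = -94)
a(-6*4 + 3)/(18956 - 5083) - 61*(-488)/(-26423) = -94/(18956 - 5083) - 61*(-488)/(-26423) = -94/13873 + 29768*(-1/26423) = -94*1/13873 - 29768/26423 = -94/13873 - 29768/26423 = -415455226/366566279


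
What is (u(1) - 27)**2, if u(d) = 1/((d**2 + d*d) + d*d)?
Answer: 6400/9 ≈ 711.11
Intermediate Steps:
u(d) = 1/(3*d**2) (u(d) = 1/((d**2 + d**2) + d**2) = 1/(2*d**2 + d**2) = 1/(3*d**2))
(u(1) - 27)**2 = ((1/3)/1**2 - 27)**2 = ((1/3)*1 - 27)**2 = (1/3 - 27)**2 = (-80/3)**2 = 6400/9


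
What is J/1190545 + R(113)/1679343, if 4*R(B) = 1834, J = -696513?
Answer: -2338276732153/3998666823870 ≈ -0.58476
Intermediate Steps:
R(B) = 917/2 (R(B) = (¼)*1834 = 917/2)
J/1190545 + R(113)/1679343 = -696513/1190545 + (917/2)/1679343 = -696513*1/1190545 + (917/2)*(1/1679343) = -696513/1190545 + 917/3358686 = -2338276732153/3998666823870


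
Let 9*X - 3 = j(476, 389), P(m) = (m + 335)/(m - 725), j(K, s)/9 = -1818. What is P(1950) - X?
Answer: 1337356/735 ≈ 1819.5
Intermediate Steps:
j(K, s) = -16362 (j(K, s) = 9*(-1818) = -16362)
P(m) = (335 + m)/(-725 + m)
X = -5453/3 (X = ⅓ + (⅑)*(-16362) = ⅓ - 1818 = -5453/3 ≈ -1817.7)
P(1950) - X = (335 + 1950)/(-725 + 1950) - 1*(-5453/3) = 2285/1225 + 5453/3 = (1/1225)*2285 + 5453/3 = 457/245 + 5453/3 = 1337356/735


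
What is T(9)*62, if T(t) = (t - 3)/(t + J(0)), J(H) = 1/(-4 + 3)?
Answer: 93/2 ≈ 46.500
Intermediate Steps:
J(H) = -1 (J(H) = 1/(-1) = -1)
T(t) = (-3 + t)/(-1 + t) (T(t) = (t - 3)/(t - 1) = (-3 + t)/(-1 + t))
T(9)*62 = ((-3 + 9)/(-1 + 9))*62 = (6/8)*62 = ((⅛)*6)*62 = (¾)*62 = 93/2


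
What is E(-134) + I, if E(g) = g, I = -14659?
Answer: -14793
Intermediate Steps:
E(-134) + I = -134 - 14659 = -14793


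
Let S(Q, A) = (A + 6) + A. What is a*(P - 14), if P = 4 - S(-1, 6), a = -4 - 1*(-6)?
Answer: -56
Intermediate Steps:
S(Q, A) = 6 + 2*A (S(Q, A) = (6 + A) + A = 6 + 2*A)
a = 2 (a = -4 + 6 = 2)
P = -14 (P = 4 - (6 + 2*6) = 4 - (6 + 12) = 4 - 1*18 = 4 - 18 = -14)
a*(P - 14) = 2*(-14 - 14) = 2*(-28) = -56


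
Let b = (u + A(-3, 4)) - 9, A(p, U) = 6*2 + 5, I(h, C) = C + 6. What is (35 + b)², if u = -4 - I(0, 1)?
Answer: 1024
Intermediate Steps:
I(h, C) = 6 + C
A(p, U) = 17 (A(p, U) = 12 + 5 = 17)
u = -11 (u = -4 - (6 + 1) = -4 - 1*7 = -4 - 7 = -11)
b = -3 (b = (-11 + 17) - 9 = 6 - 9 = -3)
(35 + b)² = (35 - 3)² = 32² = 1024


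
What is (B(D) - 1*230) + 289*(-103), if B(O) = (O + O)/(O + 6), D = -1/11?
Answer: -1949807/65 ≈ -29997.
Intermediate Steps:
D = -1/11 (D = -1*1/11 = -1/11 ≈ -0.090909)
B(O) = 2*O/(6 + O) (B(O) = (2*O)/(6 + O) = 2*O/(6 + O))
(B(D) - 1*230) + 289*(-103) = (2*(-1/11)/(6 - 1/11) - 1*230) + 289*(-103) = (2*(-1/11)/(65/11) - 230) - 29767 = (2*(-1/11)*(11/65) - 230) - 29767 = (-2/65 - 230) - 29767 = -14952/65 - 29767 = -1949807/65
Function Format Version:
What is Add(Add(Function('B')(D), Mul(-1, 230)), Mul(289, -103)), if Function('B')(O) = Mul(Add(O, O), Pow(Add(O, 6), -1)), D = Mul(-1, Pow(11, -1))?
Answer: Rational(-1949807, 65) ≈ -29997.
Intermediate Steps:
D = Rational(-1, 11) (D = Mul(-1, Rational(1, 11)) = Rational(-1, 11) ≈ -0.090909)
Function('B')(O) = Mul(2, O, Pow(Add(6, O), -1)) (Function('B')(O) = Mul(Mul(2, O), Pow(Add(6, O), -1)) = Mul(2, O, Pow(Add(6, O), -1)))
Add(Add(Function('B')(D), Mul(-1, 230)), Mul(289, -103)) = Add(Add(Mul(2, Rational(-1, 11), Pow(Add(6, Rational(-1, 11)), -1)), Mul(-1, 230)), Mul(289, -103)) = Add(Add(Mul(2, Rational(-1, 11), Pow(Rational(65, 11), -1)), -230), -29767) = Add(Add(Mul(2, Rational(-1, 11), Rational(11, 65)), -230), -29767) = Add(Add(Rational(-2, 65), -230), -29767) = Add(Rational(-14952, 65), -29767) = Rational(-1949807, 65)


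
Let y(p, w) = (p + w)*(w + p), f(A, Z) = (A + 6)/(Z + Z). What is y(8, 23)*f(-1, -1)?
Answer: -4805/2 ≈ -2402.5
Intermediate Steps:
f(A, Z) = (6 + A)/(2*Z) (f(A, Z) = (6 + A)/((2*Z)) = (6 + A)*(1/(2*Z)) = (6 + A)/(2*Z))
y(p, w) = (p + w)**2 (y(p, w) = (p + w)*(p + w) = (p + w)**2)
y(8, 23)*f(-1, -1) = (8 + 23)**2*((1/2)*(6 - 1)/(-1)) = 31**2*((1/2)*(-1)*5) = 961*(-5/2) = -4805/2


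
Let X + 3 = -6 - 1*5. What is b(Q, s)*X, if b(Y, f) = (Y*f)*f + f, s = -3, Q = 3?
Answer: -336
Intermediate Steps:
b(Y, f) = f + Y*f² (b(Y, f) = Y*f² + f = f + Y*f²)
X = -14 (X = -3 + (-6 - 1*5) = -3 + (-6 - 5) = -3 - 11 = -14)
b(Q, s)*X = -3*(1 + 3*(-3))*(-14) = -3*(1 - 9)*(-14) = -3*(-8)*(-14) = 24*(-14) = -336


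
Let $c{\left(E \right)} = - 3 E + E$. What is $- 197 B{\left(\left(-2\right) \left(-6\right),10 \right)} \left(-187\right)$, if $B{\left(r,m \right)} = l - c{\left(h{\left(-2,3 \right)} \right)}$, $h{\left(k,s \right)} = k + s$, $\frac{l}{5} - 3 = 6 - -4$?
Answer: $2468213$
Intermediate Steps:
$l = 65$ ($l = 15 + 5 \left(6 - -4\right) = 15 + 5 \left(6 + 4\right) = 15 + 5 \cdot 10 = 15 + 50 = 65$)
$c{\left(E \right)} = - 2 E$
$B{\left(r,m \right)} = 67$ ($B{\left(r,m \right)} = 65 - - 2 \left(-2 + 3\right) = 65 - \left(-2\right) 1 = 65 - -2 = 65 + 2 = 67$)
$- 197 B{\left(\left(-2\right) \left(-6\right),10 \right)} \left(-187\right) = \left(-197\right) 67 \left(-187\right) = \left(-13199\right) \left(-187\right) = 2468213$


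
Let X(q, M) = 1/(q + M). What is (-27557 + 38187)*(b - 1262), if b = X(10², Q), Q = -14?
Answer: -576842265/43 ≈ -1.3415e+7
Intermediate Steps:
X(q, M) = 1/(M + q)
b = 1/86 (b = 1/(-14 + 10²) = 1/(-14 + 100) = 1/86 ≈ 0.011628)
(-27557 + 38187)*(b - 1262) = (-27557 + 38187)*(1/86 - 1262) = 10630*(-108531/86) = -576842265/43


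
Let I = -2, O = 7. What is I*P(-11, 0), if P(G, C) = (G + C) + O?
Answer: 8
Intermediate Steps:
P(G, C) = 7 + C + G (P(G, C) = (G + C) + 7 = (C + G) + 7 = 7 + C + G)
I*P(-11, 0) = -2*(7 + 0 - 11) = -2*(-4) = 8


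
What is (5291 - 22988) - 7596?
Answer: -25293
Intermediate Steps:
(5291 - 22988) - 7596 = -17697 - 7596 = -25293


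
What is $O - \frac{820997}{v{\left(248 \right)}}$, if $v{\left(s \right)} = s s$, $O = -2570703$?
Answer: $- \frac{158109338309}{61504} \approx -2.5707 \cdot 10^{6}$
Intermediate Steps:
$v{\left(s \right)} = s^{2}$
$O - \frac{820997}{v{\left(248 \right)}} = -2570703 - \frac{820997}{248^{2}} = -2570703 - \frac{820997}{61504} = - \frac{158109338309}{61504}$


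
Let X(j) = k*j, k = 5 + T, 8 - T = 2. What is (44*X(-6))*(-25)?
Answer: 72600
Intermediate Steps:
T = 6 (T = 8 - 1*2 = 8 - 2 = 6)
k = 11 (k = 5 + 6 = 11)
X(j) = 11*j
(44*X(-6))*(-25) = (44*(11*(-6)))*(-25) = (44*(-66))*(-25) = -2904*(-25) = 72600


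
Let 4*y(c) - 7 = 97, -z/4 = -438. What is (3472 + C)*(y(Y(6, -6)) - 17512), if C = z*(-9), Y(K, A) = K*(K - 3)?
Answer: 215007856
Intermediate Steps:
z = 1752 (z = -4*(-438) = 1752)
Y(K, A) = K*(-3 + K)
C = -15768 (C = 1752*(-9) = -15768)
y(c) = 26 (y(c) = 7/4 + (¼)*97 = 7/4 + 97/4 = 26)
(3472 + C)*(y(Y(6, -6)) - 17512) = (3472 - 15768)*(26 - 17512) = -12296*(-17486) = 215007856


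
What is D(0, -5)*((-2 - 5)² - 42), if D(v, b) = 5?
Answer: 35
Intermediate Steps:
D(0, -5)*((-2 - 5)² - 42) = 5*((-2 - 5)² - 42) = 5*((-7)² - 42) = 5*(49 - 42) = 5*7 = 35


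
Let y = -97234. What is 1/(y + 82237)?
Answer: -1/14997 ≈ -6.6680e-5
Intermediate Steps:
1/(y + 82237) = 1/(-97234 + 82237) = 1/(-14997) = -1/14997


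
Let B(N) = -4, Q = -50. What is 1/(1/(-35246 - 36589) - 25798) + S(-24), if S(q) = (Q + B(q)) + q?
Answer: -144549619653/1853199331 ≈ -78.000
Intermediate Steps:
S(q) = -54 + q (S(q) = (-50 - 4) + q = -54 + q)
1/(1/(-35246 - 36589) - 25798) + S(-24) = 1/(1/(-35246 - 36589) - 25798) + (-54 - 24) = 1/(1/(-71835) - 25798) - 78 = 1/(-1/71835 - 25798) - 78 = 1/(-1853199331/71835) - 78 = -71835/1853199331 - 78 = -144549619653/1853199331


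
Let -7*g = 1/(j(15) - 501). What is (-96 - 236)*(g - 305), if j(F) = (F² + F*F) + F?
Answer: 6379297/63 ≈ 1.0126e+5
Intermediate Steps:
j(F) = F + 2*F² (j(F) = (F² + F²) + F = 2*F² + F = F + 2*F²)
g = 1/252 (g = -1/(7*(15*(1 + 2*15) - 501)) = -1/(7*(15*(1 + 30) - 501)) = -1/(7*(15*31 - 501)) = -1/(7*(465 - 501)) = -⅐/(-36) = -⅐*(-1/36) = 1/252 ≈ 0.0039683)
(-96 - 236)*(g - 305) = (-96 - 236)*(1/252 - 305) = -332*(-76859/252) = 6379297/63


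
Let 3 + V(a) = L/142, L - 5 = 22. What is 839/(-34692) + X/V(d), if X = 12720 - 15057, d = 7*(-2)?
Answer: 28852993/34692 ≈ 831.69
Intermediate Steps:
L = 27 (L = 5 + 22 = 27)
d = -14
V(a) = -399/142 (V(a) = -3 + 27/142 = -399/142)
X = -2337
839/(-34692) + X/V(d) = 839/(-34692) - 2337/(-399/142) = 839*(-1/34692) - 2337*(-142/399) = -839/34692 + 5822/7 = 28852993/34692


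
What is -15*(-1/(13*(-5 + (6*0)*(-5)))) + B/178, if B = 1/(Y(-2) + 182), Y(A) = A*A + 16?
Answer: -107855/467428 ≈ -0.23074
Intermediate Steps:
Y(A) = 16 + A**2 (Y(A) = A**2 + 16 = 16 + A**2)
B = 1/202 (B = 1/((16 + (-2)**2) + 182) = 1/((16 + 4) + 182) = 1/(20 + 182) = 1/202 ≈ 0.0049505)
-15*(-1/(13*(-5 + (6*0)*(-5)))) + B/178 = -15*(-1/(13*(-5 + (6*0)*(-5)))) + (1/202)/178 = -15*(-1/(13*(-5 + 0*(-5)))) + (1/202)*(1/178) = -15*(-1/(13*(-5 + 0))) + 1/35956 = -15/((-13*(-5))) + 1/35956 = -15/65 + 1/35956 = -15*1/65 + 1/35956 = -3/13 + 1/35956 = -107855/467428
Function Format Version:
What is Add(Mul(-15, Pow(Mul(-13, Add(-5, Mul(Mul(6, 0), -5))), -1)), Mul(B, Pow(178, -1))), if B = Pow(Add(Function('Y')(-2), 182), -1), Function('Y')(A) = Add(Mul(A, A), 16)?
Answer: Rational(-107855, 467428) ≈ -0.23074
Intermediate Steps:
Function('Y')(A) = Add(16, Pow(A, 2)) (Function('Y')(A) = Add(Pow(A, 2), 16) = Add(16, Pow(A, 2)))
B = Rational(1, 202) (B = Pow(Add(Add(16, Pow(-2, 2)), 182), -1) = Pow(Add(Add(16, 4), 182), -1) = Pow(Add(20, 182), -1) = Pow(202, -1) = Rational(1, 202) ≈ 0.0049505)
Add(Mul(-15, Pow(Mul(-13, Add(-5, Mul(Mul(6, 0), -5))), -1)), Mul(B, Pow(178, -1))) = Add(Mul(-15, Pow(Mul(-13, Add(-5, Mul(Mul(6, 0), -5))), -1)), Mul(Rational(1, 202), Pow(178, -1))) = Add(Mul(-15, Pow(Mul(-13, Add(-5, Mul(0, -5))), -1)), Mul(Rational(1, 202), Rational(1, 178))) = Add(Mul(-15, Pow(Mul(-13, Add(-5, 0)), -1)), Rational(1, 35956)) = Add(Mul(-15, Pow(Mul(-13, -5), -1)), Rational(1, 35956)) = Add(Mul(-15, Pow(65, -1)), Rational(1, 35956)) = Add(Mul(-15, Rational(1, 65)), Rational(1, 35956)) = Add(Rational(-3, 13), Rational(1, 35956)) = Rational(-107855, 467428)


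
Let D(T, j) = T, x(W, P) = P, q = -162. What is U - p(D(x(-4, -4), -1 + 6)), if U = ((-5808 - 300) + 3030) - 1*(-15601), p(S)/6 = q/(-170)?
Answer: 1063969/85 ≈ 12517.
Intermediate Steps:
p(S) = 486/85 (p(S) = 6*(-162/(-170)) = 6*(-162*(-1/170)) = 6*(81/85) = 486/85)
U = 12523 (U = (-6108 + 3030) + 15601 = -3078 + 15601 = 12523)
U - p(D(x(-4, -4), -1 + 6)) = 12523 - 1*486/85 = 12523 - 486/85 = 1063969/85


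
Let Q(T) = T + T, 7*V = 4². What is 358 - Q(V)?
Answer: 2474/7 ≈ 353.43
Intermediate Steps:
V = 16/7 (V = (⅐)*4² = (⅐)*16 = 16/7 ≈ 2.2857)
Q(T) = 2*T
358 - Q(V) = 358 - 2*16/7 = 358 - 1*32/7 = 358 - 32/7 = 2474/7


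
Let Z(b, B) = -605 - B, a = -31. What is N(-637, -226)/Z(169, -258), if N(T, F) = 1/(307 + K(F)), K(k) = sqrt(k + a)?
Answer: I/(347*(sqrt(257) - 307*I)) ≈ -9.3616e-6 + 4.8885e-7*I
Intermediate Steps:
K(k) = sqrt(-31 + k) (K(k) = sqrt(k - 31) = sqrt(-31 + k))
N(T, F) = 1/(307 + sqrt(-31 + F))
N(-637, -226)/Z(169, -258) = 1/((307 + sqrt(-31 - 226))*(-605 - 1*(-258))) = 1/((307 + sqrt(-257))*(-605 + 258)) = 1/((307 + I*sqrt(257))*(-347)) = -1/347/(307 + I*sqrt(257)) = -1/(347*(307 + I*sqrt(257)))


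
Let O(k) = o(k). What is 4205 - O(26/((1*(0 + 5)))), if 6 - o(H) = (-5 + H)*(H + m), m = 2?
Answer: 105011/25 ≈ 4200.4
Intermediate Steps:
o(H) = 6 - (-5 + H)*(2 + H) (o(H) = 6 - (-5 + H)*(H + 2) = 6 - (-5 + H)*(2 + H))
O(k) = 16 - k**2 + 3*k
4205 - O(26/((1*(0 + 5)))) = 4205 - (16 - (26/((1*(0 + 5))))**2 + 3*(26/((1*(0 + 5))))) = 4205 - (16 - (26/((1*5)))**2 + 3*(26/((1*5)))) = 4205 - (16 - (26/5)**2 + 3*(26/5)) = 4205 - (16 - 1*676/25 + 78/5) = 4205 - (16 - 676/25 + 78/5) = 4205 - 1*114/25 = 4205 - 114/25 = 105011/25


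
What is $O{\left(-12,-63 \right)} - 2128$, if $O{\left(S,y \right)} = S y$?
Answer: $-1372$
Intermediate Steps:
$O{\left(-12,-63 \right)} - 2128 = \left(-12\right) \left(-63\right) - 2128 = 756 - 2128 = -1372$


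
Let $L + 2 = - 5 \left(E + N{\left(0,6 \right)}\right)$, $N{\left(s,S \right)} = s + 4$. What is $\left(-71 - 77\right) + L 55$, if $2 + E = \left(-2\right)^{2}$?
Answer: $-1908$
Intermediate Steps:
$E = 2$ ($E = -2 + \left(-2\right)^{2} = -2 + 4 = 2$)
$N{\left(s,S \right)} = 4 + s$
$L = -32$ ($L = -2 - 5 \left(2 + \left(4 + 0\right)\right) = -2 - 5 \left(2 + 4\right) = -2 - 30 = -32$)
$\left(-71 - 77\right) + L 55 = \left(-71 - 77\right) - 1760 = -148 - 1760 = -1908$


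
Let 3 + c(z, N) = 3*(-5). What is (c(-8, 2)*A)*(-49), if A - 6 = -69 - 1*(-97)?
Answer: 29988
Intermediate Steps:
c(z, N) = -18 (c(z, N) = -3 + 3*(-5) = -3 - 15 = -18)
A = 34 (A = 6 + (-69 - 1*(-97)) = 6 + (-69 + 97) = 6 + 28 = 34)
(c(-8, 2)*A)*(-49) = -18*34*(-49) = -612*(-49) = 29988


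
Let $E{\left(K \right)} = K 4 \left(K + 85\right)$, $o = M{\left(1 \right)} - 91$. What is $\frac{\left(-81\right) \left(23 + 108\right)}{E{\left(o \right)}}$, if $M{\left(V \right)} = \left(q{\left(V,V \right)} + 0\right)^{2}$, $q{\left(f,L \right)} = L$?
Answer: $- \frac{1179}{200} \approx -5.895$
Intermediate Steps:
$M{\left(V \right)} = V^{2}$ ($M{\left(V \right)} = \left(V + 0\right)^{2} = V^{2}$)
$o = -90$ ($o = 1^{2} - 91 = 1 - 91 = -90$)
$E{\left(K \right)} = 4 K \left(85 + K\right)$
$\frac{\left(-81\right) \left(23 + 108\right)}{E{\left(o \right)}} = \frac{\left(-81\right) \left(23 + 108\right)}{4 \left(-90\right) \left(85 - 90\right)} = \frac{\left(-81\right) 131}{4 \left(-90\right) \left(-5\right)} = - \frac{10611}{1800} = \left(-10611\right) \frac{1}{1800} = - \frac{1179}{200}$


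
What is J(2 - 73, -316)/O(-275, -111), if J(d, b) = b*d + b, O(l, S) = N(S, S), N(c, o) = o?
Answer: -22120/111 ≈ -199.28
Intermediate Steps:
O(l, S) = S
J(d, b) = b + b*d
J(2 - 73, -316)/O(-275, -111) = -316*(1 + (2 - 73))/(-111) = -316*(1 - 71)*(-1/111) = -316*(-70)*(-1/111) = 22120*(-1/111) = -22120/111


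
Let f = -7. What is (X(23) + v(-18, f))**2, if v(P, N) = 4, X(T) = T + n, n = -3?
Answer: 576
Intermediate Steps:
X(T) = -3 + T (X(T) = T - 3 = -3 + T)
(X(23) + v(-18, f))**2 = ((-3 + 23) + 4)**2 = (20 + 4)**2 = 24**2 = 576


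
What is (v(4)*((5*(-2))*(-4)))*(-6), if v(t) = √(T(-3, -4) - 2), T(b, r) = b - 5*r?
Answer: -240*√15 ≈ -929.52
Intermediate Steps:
v(t) = √15 (v(t) = √((-3 - 5*(-4)) - 2) = √((-3 + 20) - 2) = √(17 - 2) = √15)
(v(4)*((5*(-2))*(-4)))*(-6) = (√15*((5*(-2))*(-4)))*(-6) = (√15*(-10*(-4)))*(-6) = (√15*40)*(-6) = (40*√15)*(-6) = -240*√15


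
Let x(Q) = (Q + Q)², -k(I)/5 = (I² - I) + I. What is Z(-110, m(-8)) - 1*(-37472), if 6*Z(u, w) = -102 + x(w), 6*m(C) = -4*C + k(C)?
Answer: 38991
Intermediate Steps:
k(I) = -5*I² (k(I) = -5*((I² - I) + I) = -5*I²)
x(Q) = 4*Q² (x(Q) = (2*Q)² = 4*Q²)
m(C) = -5*C²/6 - 2*C/3 (m(C) = (-4*C - 5*C²)/6 = (-5*C² - 4*C)/6 = -5*C²/6 - 2*C/3)
Z(u, w) = -17 + 2*w²/3 (Z(u, w) = (-102 + 4*w²)/6 = -17 + 2*w²/3)
Z(-110, m(-8)) - 1*(-37472) = (-17 + 2*((⅙)*(-8)*(-4 - 5*(-8)))²/3) - 1*(-37472) = (-17 + 2*((⅙)*(-8)*(-4 + 40))²/3) + 37472 = (-17 + 2*((⅙)*(-8)*36)²/3) + 37472 = (-17 + (⅔)*(-48)²) + 37472 = (-17 + (⅔)*2304) + 37472 = (-17 + 1536) + 37472 = 1519 + 37472 = 38991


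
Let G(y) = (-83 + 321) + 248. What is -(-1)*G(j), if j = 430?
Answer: 486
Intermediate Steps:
G(y) = 486 (G(y) = 238 + 248 = 486)
-(-1)*G(j) = -(-1)*486 = -1*(-486) = 486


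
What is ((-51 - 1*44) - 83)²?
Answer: 31684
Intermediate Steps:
((-51 - 1*44) - 83)² = ((-51 - 44) - 83)² = (-95 - 83)² = (-178)² = 31684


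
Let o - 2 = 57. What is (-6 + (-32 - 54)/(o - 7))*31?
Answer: -6169/26 ≈ -237.27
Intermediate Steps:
o = 59 (o = 2 + 57 = 59)
(-6 + (-32 - 54)/(o - 7))*31 = (-6 + (-32 - 54)/(59 - 7))*31 = (-6 - 86/52)*31 = (-6 - 86*1/52)*31 = (-6 - 43/26)*31 = -199/26*31 = -6169/26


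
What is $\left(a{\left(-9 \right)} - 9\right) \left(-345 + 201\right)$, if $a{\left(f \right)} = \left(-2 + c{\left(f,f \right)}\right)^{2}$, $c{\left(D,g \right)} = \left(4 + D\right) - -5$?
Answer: $720$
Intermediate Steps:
$c{\left(D,g \right)} = 9 + D$ ($c{\left(D,g \right)} = \left(4 + D\right) + 5 = 9 + D$)
$a{\left(f \right)} = \left(7 + f\right)^{2}$ ($a{\left(f \right)} = \left(-2 + \left(9 + f\right)\right)^{2} = \left(7 + f\right)^{2}$)
$\left(a{\left(-9 \right)} - 9\right) \left(-345 + 201\right) = \left(\left(7 - 9\right)^{2} - 9\right) \left(-345 + 201\right) = \left(\left(-2\right)^{2} - 9\right) \left(-144\right) = \left(4 - 9\right) \left(-144\right) = \left(-5\right) \left(-144\right) = 720$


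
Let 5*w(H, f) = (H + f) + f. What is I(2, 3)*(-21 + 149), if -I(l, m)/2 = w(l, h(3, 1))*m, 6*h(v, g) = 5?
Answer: -2816/5 ≈ -563.20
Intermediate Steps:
h(v, g) = ⅚ (h(v, g) = (⅙)*5 = ⅚)
w(H, f) = H/5 + 2*f/5 (w(H, f) = ((H + f) + f)/5 = (H + 2*f)/5 = H/5 + 2*f/5)
I(l, m) = -2*m*(⅓ + l/5) (I(l, m) = -2*(l/5 + (⅖)*(⅚))*m = -2*(l/5 + ⅓)*m = -2*(⅓ + l/5)*m = -2*m*(⅓ + l/5))
I(2, 3)*(-21 + 149) = (-2/15*3*(5 + 3*2))*(-21 + 149) = -2/15*3*(5 + 6)*128 = -2/15*3*11*128 = -22/5*128 = -2816/5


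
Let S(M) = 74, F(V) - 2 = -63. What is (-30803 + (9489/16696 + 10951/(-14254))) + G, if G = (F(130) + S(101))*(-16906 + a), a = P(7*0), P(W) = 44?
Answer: -29749192722373/118992392 ≈ -2.5001e+5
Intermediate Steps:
F(V) = -61 (F(V) = 2 - 63 = -61)
a = 44
G = -219206 (G = (-61 + 74)*(-16906 + 44) = 13*(-16862) = -219206)
(-30803 + (9489/16696 + 10951/(-14254))) + G = (-30803 + (9489/16696 + 10951/(-14254))) - 219206 = (-30803 + (9489*(1/16696) + 10951*(-1/14254))) - 219206 = (-30803 + (9489/16696 - 10951/14254)) - 219206 = (-30803 - 23790845/118992392) - 219206 = -3665346441621/118992392 - 219206 = -29749192722373/118992392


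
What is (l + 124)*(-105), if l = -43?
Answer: -8505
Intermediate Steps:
(l + 124)*(-105) = (-43 + 124)*(-105) = 81*(-105) = -8505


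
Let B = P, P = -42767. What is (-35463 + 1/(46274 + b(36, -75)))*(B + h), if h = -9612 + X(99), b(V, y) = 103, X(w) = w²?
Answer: 70026654943900/46377 ≈ 1.5099e+9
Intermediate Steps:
h = 189 (h = -9612 + 99² = -9612 + 9801 = 189)
B = -42767
(-35463 + 1/(46274 + b(36, -75)))*(B + h) = (-35463 + 1/(46274 + 103))*(-42767 + 189) = (-35463 + 1/46377)*(-42578) = -1644667550/46377*(-42578) = 70026654943900/46377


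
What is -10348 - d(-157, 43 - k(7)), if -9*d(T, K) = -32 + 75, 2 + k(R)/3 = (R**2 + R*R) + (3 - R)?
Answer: -93089/9 ≈ -10343.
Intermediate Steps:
k(R) = 3 - 3*R + 6*R**2 (k(R) = -6 + 3*((R**2 + R*R) + (3 - R)) = -6 + 3*((R**2 + R**2) + (3 - R)) = -6 + 3*(2*R**2 + (3 - R)) = -6 + 3*(3 - R + 2*R**2) = -6 + (9 - 3*R + 6*R**2) = 3 - 3*R + 6*R**2)
d(T, K) = -43/9 (d(T, K) = -(-32 + 75)/9 = -1/9*43 = -43/9)
-10348 - d(-157, 43 - k(7)) = -10348 - 1*(-43/9) = -10348 + 43/9 = -93089/9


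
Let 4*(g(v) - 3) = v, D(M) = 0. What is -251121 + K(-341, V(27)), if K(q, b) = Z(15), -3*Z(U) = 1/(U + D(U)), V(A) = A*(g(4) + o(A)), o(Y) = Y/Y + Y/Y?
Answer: -11300446/45 ≈ -2.5112e+5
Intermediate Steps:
o(Y) = 2 (o(Y) = 1 + 1 = 2)
g(v) = 3 + v/4
V(A) = 6*A (V(A) = A*((3 + (¼)*4) + 2) = A*((3 + 1) + 2) = A*(4 + 2) = A*6 = 6*A)
Z(U) = -1/(3*U) (Z(U) = -1/(3*(U + 0)) = -1/(3*U))
K(q, b) = -1/45 (K(q, b) = -⅓/15 = -⅓*1/15 = -1/45)
-251121 + K(-341, V(27)) = -251121 - 1/45 = -11300446/45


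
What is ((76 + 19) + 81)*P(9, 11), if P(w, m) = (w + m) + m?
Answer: 5456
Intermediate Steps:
P(w, m) = w + 2*m (P(w, m) = (m + w) + m = w + 2*m)
((76 + 19) + 81)*P(9, 11) = ((76 + 19) + 81)*(9 + 2*11) = (95 + 81)*(9 + 22) = 176*31 = 5456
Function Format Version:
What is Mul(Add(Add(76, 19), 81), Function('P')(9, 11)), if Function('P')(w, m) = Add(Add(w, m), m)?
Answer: 5456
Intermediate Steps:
Function('P')(w, m) = Add(w, Mul(2, m)) (Function('P')(w, m) = Add(Add(m, w), m) = Add(w, Mul(2, m)))
Mul(Add(Add(76, 19), 81), Function('P')(9, 11)) = Mul(Add(Add(76, 19), 81), Add(9, Mul(2, 11))) = Mul(Add(95, 81), Add(9, 22)) = Mul(176, 31) = 5456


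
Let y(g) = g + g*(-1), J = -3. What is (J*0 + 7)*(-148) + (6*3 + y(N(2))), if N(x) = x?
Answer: -1018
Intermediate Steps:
y(g) = 0 (y(g) = g - g = 0)
(J*0 + 7)*(-148) + (6*3 + y(N(2))) = (-3*0 + 7)*(-148) + (6*3 + 0) = (0 + 7)*(-148) + (18 + 0) = 7*(-148) + 18 = -1036 + 18 = -1018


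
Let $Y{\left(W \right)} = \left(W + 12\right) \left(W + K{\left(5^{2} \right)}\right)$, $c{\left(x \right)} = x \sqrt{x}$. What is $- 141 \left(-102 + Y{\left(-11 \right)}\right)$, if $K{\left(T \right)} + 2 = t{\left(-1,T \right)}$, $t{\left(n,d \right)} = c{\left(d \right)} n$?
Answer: $33840$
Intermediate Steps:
$c{\left(x \right)} = x^{\frac{3}{2}}$
$t{\left(n,d \right)} = n d^{\frac{3}{2}}$ ($t{\left(n,d \right)} = d^{\frac{3}{2}} n = n d^{\frac{3}{2}}$)
$K{\left(T \right)} = -2 - T^{\frac{3}{2}}$
$Y{\left(W \right)} = \left(-127 + W\right) \left(12 + W\right)$ ($Y{\left(W \right)} = \left(W + 12\right) \left(W - \left(2 + \left(5^{2}\right)^{\frac{3}{2}}\right)\right) = \left(12 + W\right) \left(W - \left(2 + 25^{\frac{3}{2}}\right)\right) = \left(12 + W\right) \left(W - 127\right) = \left(12 + W\right) \left(-127 + W\right) = \left(-127 + W\right) \left(12 + W\right)$)
$- 141 \left(-102 + Y{\left(-11 \right)}\right) = - 141 \left(-102 - \left(259 - 121\right)\right) = - 141 \left(-102 + \left(-1524 + 121 + 1265\right)\right) = - 141 \left(-102 - 138\right) = \left(-141\right) \left(-240\right) = 33840$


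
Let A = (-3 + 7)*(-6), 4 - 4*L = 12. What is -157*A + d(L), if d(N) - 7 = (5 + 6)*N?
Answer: 3753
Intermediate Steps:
L = -2 (L = 1 - ¼*12 = 1 - 3 = -2)
d(N) = 7 + 11*N (d(N) = 7 + (5 + 6)*N = 7 + 11*N)
A = -24 (A = 4*(-6) = -24)
-157*A + d(L) = -157*(-24) + (7 + 11*(-2)) = 3768 + (7 - 22) = 3768 - 15 = 3753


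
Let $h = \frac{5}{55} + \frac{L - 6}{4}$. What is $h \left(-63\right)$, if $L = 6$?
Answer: $- \frac{63}{11} \approx -5.7273$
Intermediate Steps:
$h = \frac{1}{11}$ ($h = \frac{5}{55} + \frac{6 - 6}{4} = 5 \cdot \frac{1}{55} + \left(6 - 6\right) \frac{1}{4} = \frac{1}{11} + 0 \cdot \frac{1}{4} = \frac{1}{11} + 0 = \frac{1}{11} \approx 0.090909$)
$h \left(-63\right) = \frac{1}{11} \left(-63\right) = - \frac{63}{11}$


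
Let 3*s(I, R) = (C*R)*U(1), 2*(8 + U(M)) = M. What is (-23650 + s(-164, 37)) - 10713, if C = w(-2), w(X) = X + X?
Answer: -33993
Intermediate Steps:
U(M) = -8 + M/2
w(X) = 2*X
C = -4 (C = 2*(-2) = -4)
s(I, R) = 10*R (s(I, R) = ((-4*R)*(-8 + (1/2)*1))/3 = ((-4*R)*(-8 + 1/2))/3 = (-4*R*(-15/2))/3 = (30*R)/3 = 10*R)
(-23650 + s(-164, 37)) - 10713 = (-23650 + 10*37) - 10713 = (-23650 + 370) - 10713 = -23280 - 10713 = -33993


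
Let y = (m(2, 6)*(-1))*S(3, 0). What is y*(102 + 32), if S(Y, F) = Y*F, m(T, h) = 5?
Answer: 0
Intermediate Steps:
S(Y, F) = F*Y
y = 0 (y = (5*(-1))*(0*3) = -5*0 = 0)
y*(102 + 32) = 0*(102 + 32) = 0*134 = 0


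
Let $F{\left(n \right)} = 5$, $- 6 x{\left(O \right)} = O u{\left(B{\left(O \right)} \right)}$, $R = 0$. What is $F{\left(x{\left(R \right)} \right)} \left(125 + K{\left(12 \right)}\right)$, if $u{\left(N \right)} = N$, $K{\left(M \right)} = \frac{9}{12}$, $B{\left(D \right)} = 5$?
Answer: $\frac{2515}{4} \approx 628.75$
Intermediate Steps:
$K{\left(M \right)} = \frac{3}{4}$ ($K{\left(M \right)} = 9 \cdot \frac{1}{12} = \frac{3}{4}$)
$x{\left(O \right)} = - \frac{5 O}{6}$ ($x{\left(O \right)} = - \frac{O 5}{6} = - \frac{5 O}{6}$)
$F{\left(x{\left(R \right)} \right)} \left(125 + K{\left(12 \right)}\right) = 5 \left(125 + \frac{3}{4}\right) = 5 \cdot \frac{503}{4} = \frac{2515}{4}$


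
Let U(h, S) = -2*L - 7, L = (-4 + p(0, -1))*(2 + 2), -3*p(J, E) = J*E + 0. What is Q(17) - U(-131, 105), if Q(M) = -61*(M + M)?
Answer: -2099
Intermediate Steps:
Q(M) = -122*M
p(J, E) = -E*J/3 (p(J, E) = -(J*E + 0)/3 = -(E*J + 0)/3 = -E*J/3)
L = -16 (L = (-4 - ⅓*(-1)*0)*(2 + 2) = (-4 + 0)*4 = -4*4 = -16)
U(h, S) = 25 (U(h, S) = -2*(-16) - 7 = 32 - 7 = 25)
Q(17) - U(-131, 105) = -122*17 - 1*25 = -2074 - 25 = -2099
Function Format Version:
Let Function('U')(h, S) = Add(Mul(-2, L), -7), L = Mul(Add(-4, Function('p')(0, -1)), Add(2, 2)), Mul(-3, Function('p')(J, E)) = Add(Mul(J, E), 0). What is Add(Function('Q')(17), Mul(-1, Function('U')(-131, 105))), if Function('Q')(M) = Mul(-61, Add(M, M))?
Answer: -2099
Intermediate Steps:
Function('Q')(M) = Mul(-122, M) (Function('Q')(M) = Mul(-61, Mul(2, M)) = Mul(-122, M))
Function('p')(J, E) = Mul(Rational(-1, 3), E, J) (Function('p')(J, E) = Mul(Rational(-1, 3), Add(Mul(J, E), 0)) = Mul(Rational(-1, 3), Add(Mul(E, J), 0)) = Mul(Rational(-1, 3), Mul(E, J)) = Mul(Rational(-1, 3), E, J))
L = -16 (L = Mul(Add(-4, Mul(Rational(-1, 3), -1, 0)), Add(2, 2)) = Mul(Add(-4, 0), 4) = Mul(-4, 4) = -16)
Function('U')(h, S) = 25 (Function('U')(h, S) = Add(Mul(-2, -16), -7) = Add(32, -7) = 25)
Add(Function('Q')(17), Mul(-1, Function('U')(-131, 105))) = Add(Mul(-122, 17), Mul(-1, 25)) = Add(-2074, -25) = -2099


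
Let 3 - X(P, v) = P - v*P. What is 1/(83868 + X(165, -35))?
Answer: 1/77931 ≈ 1.2832e-5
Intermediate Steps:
X(P, v) = 3 - P + P*v (X(P, v) = 3 - (P - v*P) = 3 - (P - P*v) = 3 + (-P + P*v) = 3 - P + P*v)
1/(83868 + X(165, -35)) = 1/(83868 + (3 - 1*165 + 165*(-35))) = 1/(83868 + (3 - 165 - 5775)) = 1/(83868 - 5937) = 1/77931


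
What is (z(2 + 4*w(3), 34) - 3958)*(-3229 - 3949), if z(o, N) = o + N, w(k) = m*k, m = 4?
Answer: 27807572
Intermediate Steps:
w(k) = 4*k
z(o, N) = N + o
(z(2 + 4*w(3), 34) - 3958)*(-3229 - 3949) = ((34 + (2 + 4*(4*3))) - 3958)*(-3229 - 3949) = ((34 + (2 + 4*12)) - 3958)*(-7178) = ((34 + (2 + 48)) - 3958)*(-7178) = ((34 + 50) - 3958)*(-7178) = (84 - 3958)*(-7178) = -3874*(-7178) = 27807572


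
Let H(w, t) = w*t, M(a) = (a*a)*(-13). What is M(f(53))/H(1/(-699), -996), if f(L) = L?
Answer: -8508461/332 ≈ -25628.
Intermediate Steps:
M(a) = -13*a**2 (M(a) = a**2*(-13) = -13*a**2)
H(w, t) = t*w
M(f(53))/H(1/(-699), -996) = (-13*53**2)/((-996/(-699))) = (-13*2809)/((-996*(-1/699))) = -36517/332/233 = -36517*233/332 = -8508461/332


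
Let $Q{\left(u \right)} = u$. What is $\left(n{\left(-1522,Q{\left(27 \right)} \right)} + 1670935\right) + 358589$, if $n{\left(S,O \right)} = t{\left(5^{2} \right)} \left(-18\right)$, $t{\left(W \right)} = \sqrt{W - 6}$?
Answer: $2029524 - 18 \sqrt{19} \approx 2.0294 \cdot 10^{6}$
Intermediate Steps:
$t{\left(W \right)} = \sqrt{-6 + W}$
$n{\left(S,O \right)} = - 18 \sqrt{19}$ ($n{\left(S,O \right)} = \sqrt{-6 + 5^{2}} \left(-18\right) = \sqrt{-6 + 25} \left(-18\right) = \sqrt{19} \left(-18\right) = - 18 \sqrt{19}$)
$\left(n{\left(-1522,Q{\left(27 \right)} \right)} + 1670935\right) + 358589 = \left(- 18 \sqrt{19} + 1670935\right) + 358589 = \left(1670935 - 18 \sqrt{19}\right) + 358589 = 2029524 - 18 \sqrt{19}$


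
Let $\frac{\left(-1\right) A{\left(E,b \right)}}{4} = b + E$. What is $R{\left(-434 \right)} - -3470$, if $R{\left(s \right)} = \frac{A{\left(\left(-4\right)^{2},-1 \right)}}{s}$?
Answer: $\frac{753020}{217} \approx 3470.1$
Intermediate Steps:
$A{\left(E,b \right)} = - 4 E - 4 b$ ($A{\left(E,b \right)} = - 4 \left(b + E\right) = - 4 \left(E + b\right) = - 4 E - 4 b$)
$R{\left(s \right)} = - \frac{60}{s}$ ($R{\left(s \right)} = \frac{- 4 \left(-4\right)^{2} - -4}{s} = \frac{\left(-4\right) 16 + 4}{s} = \frac{-64 + 4}{s} = - \frac{60}{s}$)
$R{\left(-434 \right)} - -3470 = - \frac{60}{-434} - -3470 = \left(-60\right) \left(- \frac{1}{434}\right) + 3470 = \frac{30}{217} + 3470 = \frac{753020}{217}$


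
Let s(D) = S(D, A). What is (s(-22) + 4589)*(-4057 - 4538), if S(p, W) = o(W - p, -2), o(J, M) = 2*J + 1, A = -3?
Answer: -39777660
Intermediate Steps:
o(J, M) = 1 + 2*J
S(p, W) = 1 - 2*p + 2*W (S(p, W) = 1 + 2*(W - p) = 1 + (-2*p + 2*W) = 1 - 2*p + 2*W)
s(D) = -5 - 2*D (s(D) = 1 - 2*D + 2*(-3) = 1 - 2*D - 6 = -5 - 2*D)
(s(-22) + 4589)*(-4057 - 4538) = ((-5 - 2*(-22)) + 4589)*(-4057 - 4538) = ((-5 + 44) + 4589)*(-8595) = (39 + 4589)*(-8595) = 4628*(-8595) = -39777660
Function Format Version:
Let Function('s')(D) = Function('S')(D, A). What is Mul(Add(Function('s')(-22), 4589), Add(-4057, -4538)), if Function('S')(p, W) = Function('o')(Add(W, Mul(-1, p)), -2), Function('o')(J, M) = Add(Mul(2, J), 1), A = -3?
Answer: -39777660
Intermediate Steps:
Function('o')(J, M) = Add(1, Mul(2, J))
Function('S')(p, W) = Add(1, Mul(-2, p), Mul(2, W)) (Function('S')(p, W) = Add(1, Mul(2, Add(W, Mul(-1, p)))) = Add(1, Add(Mul(-2, p), Mul(2, W))) = Add(1, Mul(-2, p), Mul(2, W)))
Function('s')(D) = Add(-5, Mul(-2, D)) (Function('s')(D) = Add(1, Mul(-2, D), Mul(2, -3)) = Add(1, Mul(-2, D), -6) = Add(-5, Mul(-2, D)))
Mul(Add(Function('s')(-22), 4589), Add(-4057, -4538)) = Mul(Add(Add(-5, Mul(-2, -22)), 4589), Add(-4057, -4538)) = Mul(Add(Add(-5, 44), 4589), -8595) = Mul(Add(39, 4589), -8595) = Mul(4628, -8595) = -39777660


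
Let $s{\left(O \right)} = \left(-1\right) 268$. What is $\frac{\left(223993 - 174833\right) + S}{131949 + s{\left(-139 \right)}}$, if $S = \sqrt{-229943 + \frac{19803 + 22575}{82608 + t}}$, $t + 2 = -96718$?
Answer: $\frac{49160}{131681} + \frac{i \sqrt{1622498997}}{11061204} \approx 0.37333 + 0.0036416 i$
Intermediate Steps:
$t = -96720$ ($t = -2 - 96718 = -96720$)
$s{\left(O \right)} = -268$
$S = \frac{i \sqrt{1622498997}}{84}$ ($S = \sqrt{-229943 + \frac{19803 + 22575}{82608 - 96720}} = \sqrt{-229943 + \frac{42378}{-14112}} = \sqrt{-229943 + 42378 \left(- \frac{1}{14112}\right)} = \sqrt{-229943 - \frac{1009}{336}} = \sqrt{- \frac{77261857}{336}} = \frac{i \sqrt{1622498997}}{84} \approx 479.53 i$)
$\frac{\left(223993 - 174833\right) + S}{131949 + s{\left(-139 \right)}} = \frac{\left(223993 - 174833\right) + \frac{i \sqrt{1622498997}}{84}}{131949 - 268} = \frac{49160 + \frac{i \sqrt{1622498997}}{84}}{131681} = \left(49160 + \frac{i \sqrt{1622498997}}{84}\right) \frac{1}{131681} = \frac{49160}{131681} + \frac{i \sqrt{1622498997}}{11061204}$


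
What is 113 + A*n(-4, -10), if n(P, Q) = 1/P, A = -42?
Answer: 247/2 ≈ 123.50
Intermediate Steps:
113 + A*n(-4, -10) = 113 - 42/(-4) = 113 - 42*(-¼) = 113 + 21/2 = 247/2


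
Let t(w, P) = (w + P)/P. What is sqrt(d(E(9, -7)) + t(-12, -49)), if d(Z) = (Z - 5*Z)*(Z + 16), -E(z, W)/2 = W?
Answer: I*sqrt(82259)/7 ≈ 40.973*I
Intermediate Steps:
E(z, W) = -2*W
t(w, P) = (P + w)/P
d(Z) = -4*Z*(16 + Z) (d(Z) = (-4*Z)*(16 + Z) = -4*Z*(16 + Z))
sqrt(d(E(9, -7)) + t(-12, -49)) = sqrt(-4*(-2*(-7))*(16 - 2*(-7)) + (-49 - 12)/(-49)) = sqrt(-4*14*(16 + 14) - 1/49*(-61)) = sqrt(-4*14*30 + 61/49) = sqrt(-1680 + 61/49) = sqrt(-82259/49) = I*sqrt(82259)/7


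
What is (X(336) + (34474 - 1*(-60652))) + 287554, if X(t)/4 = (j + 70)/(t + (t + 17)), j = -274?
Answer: 263665704/689 ≈ 3.8268e+5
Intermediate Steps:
X(t) = -816/(17 + 2*t) (X(t) = 4*((-274 + 70)/(t + (t + 17))) = 4*(-204/(t + (17 + t))) = 4*(-204/(17 + 2*t)) = -816/(17 + 2*t))
(X(336) + (34474 - 1*(-60652))) + 287554 = (-816/(17 + 2*336) + (34474 - 1*(-60652))) + 287554 = (-816/(17 + 672) + (34474 + 60652)) + 287554 = (-816/689 + 95126) + 287554 = 65540998/689 + 287554 = 263665704/689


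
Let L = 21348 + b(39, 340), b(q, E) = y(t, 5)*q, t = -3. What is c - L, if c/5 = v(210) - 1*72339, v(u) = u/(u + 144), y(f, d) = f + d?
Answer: -22603964/59 ≈ -3.8312e+5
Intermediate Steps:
y(f, d) = d + f
v(u) = u/(144 + u)
b(q, E) = 2*q (b(q, E) = (5 - 3)*q = 2*q)
c = -21339830/59 (c = 5*(210/(144 + 210) - 1*72339) = 5*(210/354 - 72339) = 5*(210*(1/354) - 72339) = 5*(35/59 - 72339) = 5*(-4267966/59) = -21339830/59 ≈ -3.6169e+5)
L = 21426 (L = 21348 + 2*39 = 21348 + 78 = 21426)
c - L = -21339830/59 - 1*21426 = -21339830/59 - 21426 = -22603964/59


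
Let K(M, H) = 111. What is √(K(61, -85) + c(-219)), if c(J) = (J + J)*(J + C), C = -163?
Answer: 9*√2067 ≈ 409.18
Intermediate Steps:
c(J) = 2*J*(-163 + J) (c(J) = (J + J)*(J - 163) = (2*J)*(-163 + J) = 2*J*(-163 + J))
√(K(61, -85) + c(-219)) = √(111 + 2*(-219)*(-163 - 219)) = √(111 + 2*(-219)*(-382)) = √(111 + 167316) = √167427 = 9*√2067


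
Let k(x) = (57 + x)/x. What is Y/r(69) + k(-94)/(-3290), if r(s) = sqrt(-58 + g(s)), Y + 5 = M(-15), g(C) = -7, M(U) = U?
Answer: -37/309260 + 4*I*sqrt(65)/13 ≈ -0.00011964 + 2.4807*I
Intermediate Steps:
Y = -20 (Y = -5 - 15 = -20)
k(x) = (57 + x)/x
r(s) = I*sqrt(65) (r(s) = sqrt(-58 - 7) = sqrt(-65) = I*sqrt(65))
Y/r(69) + k(-94)/(-3290) = -20*(-I*sqrt(65)/65) + ((57 - 94)/(-94))/(-3290) = -(-4)*I*sqrt(65)/13 - 1/94*(-37)*(-1/3290) = 4*I*sqrt(65)/13 + (37/94)*(-1/3290) = 4*I*sqrt(65)/13 - 37/309260 = -37/309260 + 4*I*sqrt(65)/13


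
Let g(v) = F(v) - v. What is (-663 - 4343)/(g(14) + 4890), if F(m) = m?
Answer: -2503/2445 ≈ -1.0237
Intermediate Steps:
g(v) = 0 (g(v) = v - v = 0)
(-663 - 4343)/(g(14) + 4890) = (-663 - 4343)/(0 + 4890) = -5006/4890 = -5006*1/4890 = -2503/2445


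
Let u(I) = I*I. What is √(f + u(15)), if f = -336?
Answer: I*√111 ≈ 10.536*I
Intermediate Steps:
u(I) = I²
√(f + u(15)) = √(-336 + 15²) = √(-336 + 225) = √(-111) = I*√111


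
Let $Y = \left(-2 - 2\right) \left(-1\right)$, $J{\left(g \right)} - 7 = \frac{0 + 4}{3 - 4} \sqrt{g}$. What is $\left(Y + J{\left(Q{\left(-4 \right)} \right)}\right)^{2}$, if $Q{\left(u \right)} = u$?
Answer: $57 - 176 i \approx 57.0 - 176.0 i$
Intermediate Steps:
$J{\left(g \right)} = 7 - 4 \sqrt{g}$ ($J{\left(g \right)} = 7 + \frac{0 + 4}{3 - 4} \sqrt{g} = 7 + \frac{4}{-1} \sqrt{g} = 7 + 4 \left(-1\right) \sqrt{g} = 7 - 4 \sqrt{g}$)
$Y = 4$ ($Y = \left(-4\right) \left(-1\right) = 4$)
$\left(Y + J{\left(Q{\left(-4 \right)} \right)}\right)^{2} = \left(4 + \left(7 - 4 \sqrt{-4}\right)\right)^{2} = \left(4 + \left(7 - 4 \cdot 2 i\right)\right)^{2} = \left(4 + \left(7 - 8 i\right)\right)^{2} = \left(11 - 8 i\right)^{2}$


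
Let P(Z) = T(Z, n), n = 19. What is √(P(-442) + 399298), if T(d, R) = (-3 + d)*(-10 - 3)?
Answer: 7*√8267 ≈ 636.46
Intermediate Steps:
T(d, R) = 39 - 13*d (T(d, R) = (-3 + d)*(-13) = 39 - 13*d)
P(Z) = 39 - 13*Z
√(P(-442) + 399298) = √((39 - 13*(-442)) + 399298) = √((39 + 5746) + 399298) = √(5785 + 399298) = √405083 = 7*√8267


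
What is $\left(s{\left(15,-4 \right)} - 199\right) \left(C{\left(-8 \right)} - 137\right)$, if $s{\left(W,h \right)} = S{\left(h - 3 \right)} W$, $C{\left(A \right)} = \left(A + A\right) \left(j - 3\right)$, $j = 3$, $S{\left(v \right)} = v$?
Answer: $41648$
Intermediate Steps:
$C{\left(A \right)} = 0$ ($C{\left(A \right)} = \left(A + A\right) \left(3 - 3\right) = 2 A 0 = 0$)
$s{\left(W,h \right)} = W \left(-3 + h\right)$ ($s{\left(W,h \right)} = \left(h - 3\right) W = \left(-3 + h\right) W = W \left(-3 + h\right)$)
$\left(s{\left(15,-4 \right)} - 199\right) \left(C{\left(-8 \right)} - 137\right) = \left(15 \left(-3 - 4\right) - 199\right) \left(0 - 137\right) = \left(15 \left(-7\right) - 199\right) \left(-137\right) = \left(-105 - 199\right) \left(-137\right) = \left(-304\right) \left(-137\right) = 41648$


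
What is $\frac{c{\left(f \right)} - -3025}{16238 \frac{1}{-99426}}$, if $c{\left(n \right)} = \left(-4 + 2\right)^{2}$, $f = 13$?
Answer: $- \frac{150580677}{8119} \approx -18547.0$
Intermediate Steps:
$c{\left(n \right)} = 4$ ($c{\left(n \right)} = \left(-2\right)^{2} = 4$)
$\frac{c{\left(f \right)} - -3025}{16238 \frac{1}{-99426}} = \frac{4 - -3025}{16238 \frac{1}{-99426}} = \frac{4 + 3025}{16238 \left(- \frac{1}{99426}\right)} = \frac{3029}{- \frac{8119}{49713}} = 3029 \left(- \frac{49713}{8119}\right) = - \frac{150580677}{8119}$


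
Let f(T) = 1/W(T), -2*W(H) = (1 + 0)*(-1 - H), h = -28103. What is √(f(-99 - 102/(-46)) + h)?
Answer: 3*I*√15154425985/2203 ≈ 167.64*I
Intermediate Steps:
W(H) = ½ + H/2 (W(H) = -(1 + 0)*(-1 - H)/2 = -(-1 - H)/2 = ½ + H/2)
f(T) = 1/(½ + T/2)
√(f(-99 - 102/(-46)) + h) = √(2/(1 + (-99 - 102/(-46))) - 28103) = √(2/(1 + (-99 - 102*(-1/46))) - 28103) = √(2/(1 + (-99 + 51/23)) - 28103) = √(2/(1 - 2226/23) - 28103) = √(2/(-2203/23) - 28103) = √(2*(-23/2203) - 28103) = √(-46/2203 - 28103) = √(-61910955/2203) = 3*I*√15154425985/2203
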